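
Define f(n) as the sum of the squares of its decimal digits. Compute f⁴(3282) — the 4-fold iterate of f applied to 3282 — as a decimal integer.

3282 → 3² + 2² + 8² + 2² = 9 + 4 + 64 + 4 = 81
81 → 8² + 1² = 64 + 1 = 65
65 → 6² + 5² = 36 + 25 = 61
61 → 6² + 1² = 36 + 1 = 37

37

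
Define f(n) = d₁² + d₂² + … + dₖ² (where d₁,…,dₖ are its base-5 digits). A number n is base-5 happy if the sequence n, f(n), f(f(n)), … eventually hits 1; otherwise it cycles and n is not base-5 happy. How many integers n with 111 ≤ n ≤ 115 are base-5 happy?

1

111: 111 → 21 → 17 → 13 → 13  (repeats 13)
112: 112 → 24 → 32 → 6 → 2 → 4 → 16 → 10 → 4  (repeats 4)
113: 113 → 29 → 17 → 13 → 13  (repeats 13)
114: 114 → 36 → 6 → 2 → 4 → 16 → 10 → 4  (repeats 4)
115: 115 → 25 → 1  (reaches 1)
base-5 happy: 115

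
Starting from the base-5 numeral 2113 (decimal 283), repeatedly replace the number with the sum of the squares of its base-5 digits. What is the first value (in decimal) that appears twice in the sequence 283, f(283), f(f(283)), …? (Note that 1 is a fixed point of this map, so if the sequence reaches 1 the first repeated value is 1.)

283 = (2,1,1,3)_5 → 2² + 1² + 1² + 3² = 15
15 = (3,0)_5 → 3² + 0² = 9
9 = (1,4)_5 → 1² + 4² = 17
17 = (3,2)_5 → 3² + 2² = 13
13 = (2,3)_5 → 2² + 3² = 13  — 13 already appeared earlier.

13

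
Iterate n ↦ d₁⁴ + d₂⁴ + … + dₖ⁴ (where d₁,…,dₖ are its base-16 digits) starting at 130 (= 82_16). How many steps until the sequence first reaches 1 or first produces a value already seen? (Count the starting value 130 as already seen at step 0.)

130 = (8,2)_16 → 4112
4112 = (1,0,1,0)_16 → 2
2 = (2)_16 → 16
16 = (1,0)_16 → 1  — reached 1.
That took 4 steps.

4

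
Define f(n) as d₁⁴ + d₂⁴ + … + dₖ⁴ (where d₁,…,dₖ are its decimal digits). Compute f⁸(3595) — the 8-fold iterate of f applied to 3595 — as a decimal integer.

3595 → 3⁴ + 5⁴ + 9⁴ + 5⁴ = 81 + 625 + 6561 + 625 = 7892
7892 → 7⁴ + 8⁴ + 9⁴ + 2⁴ = 2401 + 4096 + 6561 + 16 = 13074
13074 → 1⁴ + 3⁴ + 0⁴ + 7⁴ + 4⁴ = 1 + 81 + 0 + 2401 + 256 = 2739
2739 → 2⁴ + 7⁴ + 3⁴ + 9⁴ = 16 + 2401 + 81 + 6561 = 9059
9059 → 9⁴ + 0⁴ + 5⁴ + 9⁴ = 6561 + 0 + 625 + 6561 = 13747
13747 → 1⁴ + 3⁴ + 7⁴ + 4⁴ + 7⁴ = 1 + 81 + 2401 + 256 + 2401 = 5140
5140 → 5⁴ + 1⁴ + 4⁴ + 0⁴ = 625 + 1 + 256 + 0 = 882
882 → 8⁴ + 8⁴ + 2⁴ = 4096 + 4096 + 16 = 8208

8208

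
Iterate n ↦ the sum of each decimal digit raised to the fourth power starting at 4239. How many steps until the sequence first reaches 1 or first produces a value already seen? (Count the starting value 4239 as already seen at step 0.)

9

4239 → 6914
6914 → 8114
8114 → 4354
4354 → 1218
1218 → 4114
4114 → 514
514 → 882
882 → 8208
8208 → 8208  — 8208 repeats.
That took 9 steps.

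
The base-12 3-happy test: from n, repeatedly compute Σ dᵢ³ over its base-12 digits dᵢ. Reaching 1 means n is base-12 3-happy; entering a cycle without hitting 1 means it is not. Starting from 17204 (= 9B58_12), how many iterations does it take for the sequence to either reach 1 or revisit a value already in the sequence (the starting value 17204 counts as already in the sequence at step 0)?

17204 = (9,11,5,8)_12 → 9³ + 11³ + 5³ + 8³ = 2697
2697 = (1,6,8,9)_12 → 1³ + 6³ + 8³ + 9³ = 1458
1458 = (10,1,6)_12 → 10³ + 1³ + 6³ = 1217
1217 = (8,5,5)_12 → 8³ + 5³ + 5³ = 762
762 = (5,3,6)_12 → 5³ + 3³ + 6³ = 368
368 = (2,6,8)_12 → 2³ + 6³ + 8³ = 736
736 = (5,1,4)_12 → 5³ + 1³ + 4³ = 190
190 = (1,3,10)_12 → 1³ + 3³ + 10³ = 1028
1028 = (7,1,8)_12 → 7³ + 1³ + 8³ = 856
856 = (5,11,4)_12 → 5³ + 11³ + 4³ = 1520
1520 = (10,6,8)_12 → 10³ + 6³ + 8³ = 1728
1728 = (1,0,0,0)_12 → 1³ + 0³ + 0³ + 0³ = 1  — reached 1.
That took 12 steps.

12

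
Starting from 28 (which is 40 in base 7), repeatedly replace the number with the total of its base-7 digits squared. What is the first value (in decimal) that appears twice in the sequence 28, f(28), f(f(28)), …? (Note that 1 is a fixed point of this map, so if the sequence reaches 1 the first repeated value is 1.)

28 = (4,0)_7 → 4² + 0² = 16
16 = (2,2)_7 → 2² + 2² = 8
8 = (1,1)_7 → 1² + 1² = 2
2 = (2)_7 → 2² = 4
4 = (4)_7 → 4² = 16  — 16 already appeared earlier.

16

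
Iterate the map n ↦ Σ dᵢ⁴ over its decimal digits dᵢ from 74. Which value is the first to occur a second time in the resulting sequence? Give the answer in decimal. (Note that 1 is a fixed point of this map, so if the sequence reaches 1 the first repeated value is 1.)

4338

74 → 7⁴ + 4⁴ = 2657
2657 → 2⁴ + 6⁴ + 5⁴ + 7⁴ = 4338
4338 → 4⁴ + 3⁴ + 3⁴ + 8⁴ = 4514
4514 → 4⁴ + 5⁴ + 1⁴ + 4⁴ = 1138
1138 → 1⁴ + 1⁴ + 3⁴ + 8⁴ = 4179
4179 → 4⁴ + 1⁴ + 7⁴ + 9⁴ = 9219
9219 → 9⁴ + 2⁴ + 1⁴ + 9⁴ = 13139
13139 → 1⁴ + 3⁴ + 1⁴ + 3⁴ + 9⁴ = 6725
6725 → 6⁴ + 7⁴ + 2⁴ + 5⁴ = 4338  — 4338 already appeared earlier.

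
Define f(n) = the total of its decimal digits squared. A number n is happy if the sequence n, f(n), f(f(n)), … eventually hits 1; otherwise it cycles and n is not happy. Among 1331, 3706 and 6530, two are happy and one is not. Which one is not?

1331

1331: 1331 → 20 → 4 → 16 → 37 → 58 → 89 → 145 → 42 → 20  — repeats 20 (not happy)
3706: 3706 → 94 → 97 → 130 → 10 → 1  — reaches 1 (happy)
6530: 6530 → 70 → 49 → 97 → 130 → 10 → 1  — reaches 1 (happy)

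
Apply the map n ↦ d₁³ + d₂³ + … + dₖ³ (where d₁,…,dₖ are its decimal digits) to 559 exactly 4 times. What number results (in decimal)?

190

559 → 5³ + 5³ + 9³ = 979
979 → 9³ + 7³ + 9³ = 1801
1801 → 1³ + 8³ + 0³ + 1³ = 514
514 → 5³ + 1³ + 4³ = 190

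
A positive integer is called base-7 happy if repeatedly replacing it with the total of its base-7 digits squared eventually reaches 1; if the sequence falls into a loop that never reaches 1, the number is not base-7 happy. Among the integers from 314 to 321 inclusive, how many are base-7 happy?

314: 314 → 76 → 46 → 52 → 10 → 10  (repeats 10)
315: 315 → 45 → 45  (repeats 45)
316: 316 → 46 → 52 → 10 → 10  (repeats 10)
317: 317 → 49 → 1  (reaches 1)
318: 318 → 54 → 26 → 34 → 52 → 10 → 10  (repeats 10)
319: 319 → 61 → 27 → 45 → 45  (repeats 45)
320: 320 → 70 → 10 → 10  (repeats 10)
321: 321 → 81 → 33 → 41 → 61 → 27 → 45 → 45  (repeats 45)
base-7 happy: 317

1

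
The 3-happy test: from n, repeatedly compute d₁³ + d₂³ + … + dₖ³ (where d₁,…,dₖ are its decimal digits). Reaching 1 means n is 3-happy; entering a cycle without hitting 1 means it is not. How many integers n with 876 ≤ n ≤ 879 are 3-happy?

876: 876 → 1071 → 345 → 216 → 225 → 141 → 66 → 432 → 99 → 1458 → 702 → 351 → 153 → 153  — not 3-happy
877: 877 → 1198 → 1243 → 100 → 1  — 3-happy
878: 878 → 1367 → 587 → 980 → 1241 → 74 → 407 → 407  — not 3-happy
879: 879 → 1584 → 702 → 351 → 153 → 153  — not 3-happy
3-happy: 877

1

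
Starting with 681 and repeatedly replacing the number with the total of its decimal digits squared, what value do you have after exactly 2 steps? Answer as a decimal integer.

681 → 6² + 8² + 1² = 101
101 → 1² + 0² + 1² = 2

2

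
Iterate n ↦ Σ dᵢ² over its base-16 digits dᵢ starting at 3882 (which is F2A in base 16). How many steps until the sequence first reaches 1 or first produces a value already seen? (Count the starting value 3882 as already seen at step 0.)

3882 = (15,2,10)_16 → 329
329 = (1,4,9)_16 → 98
98 = (6,2)_16 → 40
40 = (2,8)_16 → 68
68 = (4,4)_16 → 32
32 = (2,0)_16 → 4
4 = (4)_16 → 16
16 = (1,0)_16 → 1  — reached 1.
That took 8 steps.

8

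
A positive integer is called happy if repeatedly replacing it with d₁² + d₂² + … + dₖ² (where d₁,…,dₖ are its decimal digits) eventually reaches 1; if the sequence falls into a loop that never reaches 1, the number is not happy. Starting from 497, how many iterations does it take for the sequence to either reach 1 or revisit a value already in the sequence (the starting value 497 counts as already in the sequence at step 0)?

15

497 → 4² + 9² + 7² = 146
146 → 1² + 4² + 6² = 53
53 → 5² + 3² = 34
34 → 3² + 4² = 25
25 → 2² + 5² = 29
29 → 2² + 9² = 85
85 → 8² + 5² = 89
89 → 8² + 9² = 145
145 → 1² + 4² + 5² = 42
42 → 4² + 2² = 20
20 → 2² + 0² = 4
4 → 4² = 16
16 → 1² + 6² = 37
37 → 3² + 7² = 58
58 → 5² + 8² = 89  — 89 repeats.
That took 15 steps.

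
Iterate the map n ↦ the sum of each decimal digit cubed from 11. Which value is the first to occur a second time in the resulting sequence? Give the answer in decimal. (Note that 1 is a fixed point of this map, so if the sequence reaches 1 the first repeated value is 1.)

371

11 → 1³ + 1³ = 2
2 → 2³ = 8
8 → 8³ = 512
512 → 5³ + 1³ + 2³ = 134
134 → 1³ + 3³ + 4³ = 92
92 → 9³ + 2³ = 737
737 → 7³ + 3³ + 7³ = 713
713 → 7³ + 1³ + 3³ = 371
371 → 3³ + 7³ + 1³ = 371  — 371 already appeared earlier.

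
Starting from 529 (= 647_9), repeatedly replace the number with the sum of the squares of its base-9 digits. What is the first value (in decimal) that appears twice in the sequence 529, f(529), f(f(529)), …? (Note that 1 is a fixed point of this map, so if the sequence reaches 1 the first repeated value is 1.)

529 = (6,4,7)_9 → 6² + 4² + 7² = 36 + 16 + 49 = 101
101 = (1,2,2)_9 → 1² + 2² + 2² = 1 + 4 + 4 = 9
9 = (1,0)_9 → 1² + 0² = 1 + 0 = 1  — reached the fixed point 1.
1 → 1, so 1 is the first repeated value.

1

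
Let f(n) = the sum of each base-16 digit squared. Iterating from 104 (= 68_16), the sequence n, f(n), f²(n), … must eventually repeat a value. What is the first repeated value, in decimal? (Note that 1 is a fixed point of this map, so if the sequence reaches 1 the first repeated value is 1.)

104 = (6,8)_16 → 100
100 = (6,4)_16 → 52
52 = (3,4)_16 → 25
25 = (1,9)_16 → 82
82 = (5,2)_16 → 29
29 = (1,13)_16 → 170
170 = (10,10)_16 → 200
200 = (12,8)_16 → 208
208 = (13,0)_16 → 169
169 = (10,9)_16 → 181
181 = (11,5)_16 → 146
146 = (9,2)_16 → 85
85 = (5,5)_16 → 50
50 = (3,2)_16 → 13
13 = (13)_16 → 169  — 169 already appeared earlier.

169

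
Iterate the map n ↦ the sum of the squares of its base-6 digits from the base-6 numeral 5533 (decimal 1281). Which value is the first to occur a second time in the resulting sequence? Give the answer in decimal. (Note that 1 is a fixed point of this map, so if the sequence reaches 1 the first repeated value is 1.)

25

1281 = (5,5,3,3)_6 → 5² + 5² + 3² + 3² = 25 + 25 + 9 + 9 = 68
68 = (1,5,2)_6 → 1² + 5² + 2² = 1 + 25 + 4 = 30
30 = (5,0)_6 → 5² + 0² = 25 + 0 = 25
25 = (4,1)_6 → 4² + 1² = 16 + 1 = 17
17 = (2,5)_6 → 2² + 5² = 4 + 25 = 29
29 = (4,5)_6 → 4² + 5² = 16 + 25 = 41
41 = (1,0,5)_6 → 1² + 0² + 5² = 1 + 0 + 25 = 26
26 = (4,2)_6 → 4² + 2² = 16 + 4 = 20
20 = (3,2)_6 → 3² + 2² = 9 + 4 = 13
13 = (2,1)_6 → 2² + 1² = 4 + 1 = 5
5 = (5)_6 → 5² = 25  — 25 already appeared earlier.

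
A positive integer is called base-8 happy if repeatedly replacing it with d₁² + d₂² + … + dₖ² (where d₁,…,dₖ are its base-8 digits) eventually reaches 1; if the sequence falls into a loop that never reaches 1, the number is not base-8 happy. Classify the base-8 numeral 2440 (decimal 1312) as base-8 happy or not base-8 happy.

not base-8 happy

1312 = (2,4,4,0)_8 → 2² + 4² + 4² + 0² = 4 + 16 + 16 + 0 = 36
36 = (4,4)_8 → 4² + 4² = 16 + 16 = 32
32 = (4,0)_8 → 4² + 0² = 16 + 0 = 16
16 = (2,0)_8 → 2² + 0² = 4 + 0 = 4
4 = (4)_8 → 4² = 16  — 16 already seen; the sequence cycles without reaching 1.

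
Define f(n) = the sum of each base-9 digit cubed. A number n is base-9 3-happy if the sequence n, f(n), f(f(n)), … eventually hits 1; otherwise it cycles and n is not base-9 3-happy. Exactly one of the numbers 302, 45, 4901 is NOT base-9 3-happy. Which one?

302: 302 → 368 → 640 → 856 → 128 → 134 → 638 → 1198 → 470 → 476 → 980 → 540 → 432 → 152 → 856  — repeats 856 (not base-9 3-happy)
45: 45 → 125 → 577 → 345 → 99 → 9 → 1  — reaches 1 (base-9 3-happy)
4901: 4901 → 621 → 559 → 729 → 1  — reaches 1 (base-9 3-happy)

302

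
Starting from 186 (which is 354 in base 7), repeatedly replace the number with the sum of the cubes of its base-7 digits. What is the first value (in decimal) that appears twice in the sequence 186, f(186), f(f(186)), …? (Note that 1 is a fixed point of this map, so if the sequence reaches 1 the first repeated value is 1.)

186 = (3,5,4)_7 → 3³ + 5³ + 4³ = 27 + 125 + 64 = 216
216 = (4,2,6)_7 → 4³ + 2³ + 6³ = 64 + 8 + 216 = 288
288 = (5,6,1)_7 → 5³ + 6³ + 1³ = 125 + 216 + 1 = 342
342 = (6,6,6)_7 → 6³ + 6³ + 6³ = 216 + 216 + 216 = 648
648 = (1,6,1,4)_7 → 1³ + 6³ + 1³ + 4³ = 1 + 216 + 1 + 64 = 282
282 = (5,5,2)_7 → 5³ + 5³ + 2³ = 125 + 125 + 8 = 258
258 = (5,1,6)_7 → 5³ + 1³ + 6³ = 125 + 1 + 216 = 342  — 342 already appeared earlier.

342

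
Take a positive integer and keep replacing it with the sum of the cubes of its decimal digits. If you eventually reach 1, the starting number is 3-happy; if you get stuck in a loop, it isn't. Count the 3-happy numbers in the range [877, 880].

877: 877 → 1198 → 1243 → 100 → 1  — 3-happy
878: 878 → 1367 → 587 → 980 → 1241 → 74 → 407 → 407  — not 3-happy
879: 879 → 1584 → 702 → 351 → 153 → 153  — not 3-happy
880: 880 → 1024 → 73 → 370 → 370  — not 3-happy
3-happy: 877

1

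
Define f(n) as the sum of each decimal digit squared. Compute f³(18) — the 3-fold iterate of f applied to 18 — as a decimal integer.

37

18 → 1² + 8² = 1 + 64 = 65
65 → 6² + 5² = 36 + 25 = 61
61 → 6² + 1² = 36 + 1 = 37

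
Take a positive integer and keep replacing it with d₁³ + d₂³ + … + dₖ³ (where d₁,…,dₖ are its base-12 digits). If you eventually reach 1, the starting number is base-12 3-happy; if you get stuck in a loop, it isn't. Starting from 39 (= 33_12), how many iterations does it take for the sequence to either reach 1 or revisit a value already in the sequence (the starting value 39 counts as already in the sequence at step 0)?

39 = (3,3)_12 → 3³ + 3³ = 27 + 27 = 54
54 = (4,6)_12 → 4³ + 6³ = 64 + 216 = 280
280 = (1,11,4)_12 → 1³ + 11³ + 4³ = 1 + 1331 + 64 = 1396
1396 = (9,8,4)_12 → 9³ + 8³ + 4³ = 729 + 512 + 64 = 1305
1305 = (9,0,9)_12 → 9³ + 0³ + 9³ = 729 + 0 + 729 = 1458
1458 = (10,1,6)_12 → 10³ + 1³ + 6³ = 1000 + 1 + 216 = 1217
1217 = (8,5,5)_12 → 8³ + 5³ + 5³ = 512 + 125 + 125 = 762
762 = (5,3,6)_12 → 5³ + 3³ + 6³ = 125 + 27 + 216 = 368
368 = (2,6,8)_12 → 2³ + 6³ + 8³ = 8 + 216 + 512 = 736
736 = (5,1,4)_12 → 5³ + 1³ + 4³ = 125 + 1 + 64 = 190
190 = (1,3,10)_12 → 1³ + 3³ + 10³ = 1 + 27 + 1000 = 1028
1028 = (7,1,8)_12 → 7³ + 1³ + 8³ = 343 + 1 + 512 = 856
856 = (5,11,4)_12 → 5³ + 11³ + 4³ = 125 + 1331 + 64 = 1520
1520 = (10,6,8)_12 → 10³ + 6³ + 8³ = 1000 + 216 + 512 = 1728
1728 = (1,0,0,0)_12 → 1³ + 0³ + 0³ + 0³ = 1 + 0 + 0 + 0 = 1  — reached 1.
That took 15 steps.

15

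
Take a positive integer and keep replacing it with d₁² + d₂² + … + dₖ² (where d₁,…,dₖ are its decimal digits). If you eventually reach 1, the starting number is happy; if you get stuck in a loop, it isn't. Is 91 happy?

91 → 9² + 1² = 81 + 1 = 82
82 → 8² + 2² = 64 + 4 = 68
68 → 6² + 8² = 36 + 64 = 100
100 → 1² + 0² + 0² = 1 + 0 + 0 = 1  — reached 1.

happy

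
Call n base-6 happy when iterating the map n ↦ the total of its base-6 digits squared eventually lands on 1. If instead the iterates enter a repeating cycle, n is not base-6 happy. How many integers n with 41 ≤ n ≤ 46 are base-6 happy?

1

41: 41 → 26 → 20 → 13 → 5 → 25 → 17 → 29 → 41  (repeats 41)
42: 42 → 2 → 4 → 16 → 20 → 13 → 5 → 25 → 17 → 29 → 41 → 26 → 20  (repeats 20)
43: 43 → 3 → 9 → 10 → 17 → 29 → 41 → 26 → 20 → 13 → 5 → 25 → 17  (repeats 17)
44: 44 → 6 → 1  (reaches 1)
45: 45 → 11 → 26 → 20 → 13 → 5 → 25 → 17 → 29 → 41 → 26  (repeats 26)
46: 46 → 18 → 9 → 10 → 17 → 29 → 41 → 26 → 20 → 13 → 5 → 25 → 17  (repeats 17)
base-6 happy: 44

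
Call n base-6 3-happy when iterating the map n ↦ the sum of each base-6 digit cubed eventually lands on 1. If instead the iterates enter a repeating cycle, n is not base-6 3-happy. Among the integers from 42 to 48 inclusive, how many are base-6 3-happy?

42: 42 → 2 → 8 → 9 → 28 → 128 → 62 → 73 → 9  (repeats 9)
43: 43 → 3 → 27 → 91 → 36 → 1  (reaches 1)
44: 44 → 10 → 65 → 190 → 190  (repeats 190)
45: 45 → 29 → 189 → 153 → 92 → 43 → 3 → 27 → 91 → 36 → 1  (reaches 1)
46: 46 → 66 → 126 → 54 → 28 → 128 → 62 → 73 → 9 → 28  (repeats 28)
47: 47 → 127 → 55 → 29 → 189 → 153 → 92 → 43 → 3 → 27 → 91 → 36 → 1  (reaches 1)
48: 48 → 9 → 28 → 128 → 62 → 73 → 9  (repeats 9)
base-6 3-happy: 43, 45, 47

3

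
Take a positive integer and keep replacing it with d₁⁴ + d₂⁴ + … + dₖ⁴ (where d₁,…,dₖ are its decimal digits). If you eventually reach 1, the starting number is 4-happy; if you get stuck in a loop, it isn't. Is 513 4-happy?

not 4-happy

513 → 5⁴ + 1⁴ + 3⁴ = 707
707 → 7⁴ + 0⁴ + 7⁴ = 4802
4802 → 4⁴ + 8⁴ + 0⁴ + 2⁴ = 4368
4368 → 4⁴ + 3⁴ + 6⁴ + 8⁴ = 5729
5729 → 5⁴ + 7⁴ + 2⁴ + 9⁴ = 9603
9603 → 9⁴ + 6⁴ + 0⁴ + 3⁴ = 7938
7938 → 7⁴ + 9⁴ + 3⁴ + 8⁴ = 13139
13139 → 1⁴ + 3⁴ + 1⁴ + 3⁴ + 9⁴ = 6725
6725 → 6⁴ + 7⁴ + 2⁴ + 5⁴ = 4338
4338 → 4⁴ + 3⁴ + 3⁴ + 8⁴ = 4514
4514 → 4⁴ + 5⁴ + 1⁴ + 4⁴ = 1138
1138 → 1⁴ + 1⁴ + 3⁴ + 8⁴ = 4179
4179 → 4⁴ + 1⁴ + 7⁴ + 9⁴ = 9219
9219 → 9⁴ + 2⁴ + 1⁴ + 9⁴ = 13139  — 13139 already seen; the sequence cycles without reaching 1.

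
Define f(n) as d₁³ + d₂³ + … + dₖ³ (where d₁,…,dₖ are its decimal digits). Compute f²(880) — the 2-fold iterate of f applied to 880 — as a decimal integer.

73

880 → 8³ + 8³ + 0³ = 1024
1024 → 1³ + 0³ + 2³ + 4³ = 73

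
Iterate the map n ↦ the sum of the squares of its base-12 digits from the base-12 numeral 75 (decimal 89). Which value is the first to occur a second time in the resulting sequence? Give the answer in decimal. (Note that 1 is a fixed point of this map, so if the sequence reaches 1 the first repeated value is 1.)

89 = (7,5)_12 → 7² + 5² = 49 + 25 = 74
74 = (6,2)_12 → 6² + 2² = 36 + 4 = 40
40 = (3,4)_12 → 3² + 4² = 9 + 16 = 25
25 = (2,1)_12 → 2² + 1² = 4 + 1 = 5
5 = (5)_12 → 5² = 25  — 25 already appeared earlier.

25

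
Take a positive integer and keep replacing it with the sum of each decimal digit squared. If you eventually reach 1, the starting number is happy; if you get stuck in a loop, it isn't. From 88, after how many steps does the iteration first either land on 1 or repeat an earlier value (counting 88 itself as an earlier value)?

88 → 8² + 8² = 64 + 64 = 128
128 → 1² + 2² + 8² = 1 + 4 + 64 = 69
69 → 6² + 9² = 36 + 81 = 117
117 → 1² + 1² + 7² = 1 + 1 + 49 = 51
51 → 5² + 1² = 25 + 1 = 26
26 → 2² + 6² = 4 + 36 = 40
40 → 4² + 0² = 16 + 0 = 16
16 → 1² + 6² = 1 + 36 = 37
37 → 3² + 7² = 9 + 49 = 58
58 → 5² + 8² = 25 + 64 = 89
89 → 8² + 9² = 64 + 81 = 145
145 → 1² + 4² + 5² = 1 + 16 + 25 = 42
42 → 4² + 2² = 16 + 4 = 20
20 → 2² + 0² = 4 + 0 = 4
4 → 4² = 16  — 16 repeats.
That took 15 steps.

15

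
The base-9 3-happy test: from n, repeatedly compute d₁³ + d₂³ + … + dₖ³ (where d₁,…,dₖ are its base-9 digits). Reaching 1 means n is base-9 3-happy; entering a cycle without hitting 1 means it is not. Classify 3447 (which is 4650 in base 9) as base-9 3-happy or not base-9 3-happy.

3447 = (4,6,5,0)_9 → 4³ + 6³ + 5³ + 0³ = 64 + 216 + 125 + 0 = 405
405 = (5,0,0)_9 → 5³ + 0³ + 0³ = 125 + 0 + 0 = 125
125 = (1,4,8)_9 → 1³ + 4³ + 8³ = 1 + 64 + 512 = 577
577 = (7,1,1)_9 → 7³ + 1³ + 1³ = 343 + 1 + 1 = 345
345 = (4,2,3)_9 → 4³ + 2³ + 3³ = 64 + 8 + 27 = 99
99 = (1,2,0)_9 → 1³ + 2³ + 0³ = 1 + 8 + 0 = 9
9 = (1,0)_9 → 1³ + 0³ = 1 + 0 = 1  — reached 1.

base-9 3-happy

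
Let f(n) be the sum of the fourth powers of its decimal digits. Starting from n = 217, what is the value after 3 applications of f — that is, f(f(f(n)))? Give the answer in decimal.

8194

217 → 2⁴ + 1⁴ + 7⁴ = 16 + 1 + 2401 = 2418
2418 → 2⁴ + 4⁴ + 1⁴ + 8⁴ = 16 + 256 + 1 + 4096 = 4369
4369 → 4⁴ + 3⁴ + 6⁴ + 9⁴ = 256 + 81 + 1296 + 6561 = 8194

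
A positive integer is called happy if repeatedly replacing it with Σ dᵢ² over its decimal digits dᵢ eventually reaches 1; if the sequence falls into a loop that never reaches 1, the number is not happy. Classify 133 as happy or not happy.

133 → 19
19 → 82
82 → 68
68 → 100
100 → 1  — reached 1.

happy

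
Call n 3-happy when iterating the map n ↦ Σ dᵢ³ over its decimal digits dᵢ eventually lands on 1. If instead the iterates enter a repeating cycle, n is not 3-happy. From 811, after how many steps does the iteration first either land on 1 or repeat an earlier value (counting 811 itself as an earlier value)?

5

811 → 8³ + 1³ + 1³ = 512 + 1 + 1 = 514
514 → 5³ + 1³ + 4³ = 125 + 1 + 64 = 190
190 → 1³ + 9³ + 0³ = 1 + 729 + 0 = 730
730 → 7³ + 3³ + 0³ = 343 + 27 + 0 = 370
370 → 3³ + 7³ + 0³ = 27 + 343 + 0 = 370  — 370 repeats.
That took 5 steps.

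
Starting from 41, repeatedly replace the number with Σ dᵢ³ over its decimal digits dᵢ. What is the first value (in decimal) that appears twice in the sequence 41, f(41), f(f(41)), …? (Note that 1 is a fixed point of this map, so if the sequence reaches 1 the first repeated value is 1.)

371

41 → 65
65 → 341
341 → 92
92 → 737
737 → 713
713 → 371
371 → 371  — 371 already appeared earlier.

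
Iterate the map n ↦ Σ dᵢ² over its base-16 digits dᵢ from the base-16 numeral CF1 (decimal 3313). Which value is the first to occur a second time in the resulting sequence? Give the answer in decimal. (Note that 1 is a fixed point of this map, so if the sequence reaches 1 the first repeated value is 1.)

3313 = (12,15,1)_16 → 12² + 15² + 1² = 144 + 225 + 1 = 370
370 = (1,7,2)_16 → 1² + 7² + 2² = 1 + 49 + 4 = 54
54 = (3,6)_16 → 3² + 6² = 9 + 36 = 45
45 = (2,13)_16 → 2² + 13² = 4 + 169 = 173
173 = (10,13)_16 → 10² + 13² = 100 + 169 = 269
269 = (1,0,13)_16 → 1² + 0² + 13² = 1 + 0 + 169 = 170
170 = (10,10)_16 → 10² + 10² = 100 + 100 = 200
200 = (12,8)_16 → 12² + 8² = 144 + 64 = 208
208 = (13,0)_16 → 13² + 0² = 169 + 0 = 169
169 = (10,9)_16 → 10² + 9² = 100 + 81 = 181
181 = (11,5)_16 → 11² + 5² = 121 + 25 = 146
146 = (9,2)_16 → 9² + 2² = 81 + 4 = 85
85 = (5,5)_16 → 5² + 5² = 25 + 25 = 50
50 = (3,2)_16 → 3² + 2² = 9 + 4 = 13
13 = (13)_16 → 13² = 169  — 169 already appeared earlier.

169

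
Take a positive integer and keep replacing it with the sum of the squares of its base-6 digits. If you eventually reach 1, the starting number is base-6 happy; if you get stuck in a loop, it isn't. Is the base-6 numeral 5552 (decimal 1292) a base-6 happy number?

1292 = (5,5,5,2)_6 → 79
79 = (2,1,1)_6 → 6
6 = (1,0)_6 → 1  — reached 1.

base-6 happy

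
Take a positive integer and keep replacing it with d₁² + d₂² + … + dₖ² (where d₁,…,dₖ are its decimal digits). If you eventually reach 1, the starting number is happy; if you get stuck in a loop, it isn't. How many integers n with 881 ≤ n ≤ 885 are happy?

881: 881 → 129 → 86 → 100 → 1  — happy
882: 882 → 132 → 14 → 17 → 50 → 25 → 29 → 85 → 89 → 145 → 42 → 20 → 4 → 16 → 37 → 58 → 89  — not happy
883: 883 → 137 → 59 → 106 → 37 → 58 → 89 → 145 → 42 → 20 → 4 → 16 → 37  — not happy
884: 884 → 144 → 33 → 18 → 65 → 61 → 37 → 58 → 89 → 145 → 42 → 20 → 4 → 16 → 37  — not happy
885: 885 → 153 → 35 → 34 → 25 → 29 → 85 → 89 → 145 → 42 → 20 → 4 → 16 → 37 → 58 → 89  — not happy
happy: 881

1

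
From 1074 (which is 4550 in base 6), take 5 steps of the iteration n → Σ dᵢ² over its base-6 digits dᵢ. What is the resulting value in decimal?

5

1074 = (4,5,5,0)_6 → 66
66 = (1,5,0)_6 → 26
26 = (4,2)_6 → 20
20 = (3,2)_6 → 13
13 = (2,1)_6 → 5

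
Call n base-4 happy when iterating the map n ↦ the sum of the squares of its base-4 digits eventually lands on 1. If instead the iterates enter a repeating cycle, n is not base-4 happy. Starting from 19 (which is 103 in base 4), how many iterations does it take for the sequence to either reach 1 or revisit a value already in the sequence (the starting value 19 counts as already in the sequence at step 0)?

4

19 = (1,0,3)_4 → 1² + 0² + 3² = 1 + 0 + 9 = 10
10 = (2,2)_4 → 2² + 2² = 4 + 4 = 8
8 = (2,0)_4 → 2² + 0² = 4 + 0 = 4
4 = (1,0)_4 → 1² + 0² = 1 + 0 = 1  — reached 1.
That took 4 steps.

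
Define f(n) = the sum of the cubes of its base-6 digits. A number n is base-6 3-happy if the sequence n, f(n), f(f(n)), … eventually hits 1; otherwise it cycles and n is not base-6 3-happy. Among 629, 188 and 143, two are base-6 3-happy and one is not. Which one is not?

629: 629 → 266 → 18 → 27 → 91 → 36 → 1  — reaches 1 (base-6 3-happy)
188: 188 → 134 → 99 → 99  — repeats 99 (not base-6 3-happy)
143: 143 → 277 → 67 → 127 → 55 → 29 → 189 → 153 → 92 → 43 → 3 → 27 → 91 → 36 → 1  — reaches 1 (base-6 3-happy)

188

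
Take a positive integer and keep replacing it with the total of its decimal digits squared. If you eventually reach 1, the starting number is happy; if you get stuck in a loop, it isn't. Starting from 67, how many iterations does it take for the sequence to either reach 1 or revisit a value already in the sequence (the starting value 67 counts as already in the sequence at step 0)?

10

67 → 6² + 7² = 36 + 49 = 85
85 → 8² + 5² = 64 + 25 = 89
89 → 8² + 9² = 64 + 81 = 145
145 → 1² + 4² + 5² = 1 + 16 + 25 = 42
42 → 4² + 2² = 16 + 4 = 20
20 → 2² + 0² = 4 + 0 = 4
4 → 4² = 16
16 → 1² + 6² = 1 + 36 = 37
37 → 3² + 7² = 9 + 49 = 58
58 → 5² + 8² = 25 + 64 = 89  — 89 repeats.
That took 10 steps.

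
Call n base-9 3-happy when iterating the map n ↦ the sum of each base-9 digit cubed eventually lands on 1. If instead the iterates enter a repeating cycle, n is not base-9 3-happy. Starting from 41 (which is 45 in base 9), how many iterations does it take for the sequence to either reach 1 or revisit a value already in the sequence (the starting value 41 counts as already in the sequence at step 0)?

41 = (4,5)_9 → 4³ + 5³ = 64 + 125 = 189
189 = (2,3,0)_9 → 2³ + 3³ + 0³ = 8 + 27 + 0 = 35
35 = (3,8)_9 → 3³ + 8³ = 27 + 512 = 539
539 = (6,5,8)_9 → 6³ + 5³ + 8³ = 216 + 125 + 512 = 853
853 = (1,1,4,7)_9 → 1³ + 1³ + 4³ + 7³ = 1 + 1 + 64 + 343 = 409
409 = (5,0,4)_9 → 5³ + 0³ + 4³ = 125 + 0 + 64 = 189  — 189 repeats.
That took 6 steps.

6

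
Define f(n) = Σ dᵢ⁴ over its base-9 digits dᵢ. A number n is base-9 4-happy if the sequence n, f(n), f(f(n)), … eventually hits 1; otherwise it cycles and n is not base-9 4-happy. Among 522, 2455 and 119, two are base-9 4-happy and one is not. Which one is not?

522

522: 522 → 1552 → 274 → 418 → 882 → 4098 → 1956 → 1394 → 8194 → 290 → 722 → 8208 → 114 → 1378 → 4098  — repeats 4098 (not base-9 4-happy)
2455: 2455 → 2579 → 3363 → 2433 → 243 → 81 → 1  — reaches 1 (base-9 4-happy)
119: 119 → 273 → 243 → 81 → 1  — reaches 1 (base-9 4-happy)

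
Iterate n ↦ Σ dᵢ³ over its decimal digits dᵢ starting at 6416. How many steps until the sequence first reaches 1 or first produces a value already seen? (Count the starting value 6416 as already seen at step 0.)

6416 → 6³ + 4³ + 1³ + 6³ = 216 + 64 + 1 + 216 = 497
497 → 4³ + 9³ + 7³ = 64 + 729 + 343 = 1136
1136 → 1³ + 1³ + 3³ + 6³ = 1 + 1 + 27 + 216 = 245
245 → 2³ + 4³ + 5³ = 8 + 64 + 125 = 197
197 → 1³ + 9³ + 7³ = 1 + 729 + 343 = 1073
1073 → 1³ + 0³ + 7³ + 3³ = 1 + 0 + 343 + 27 = 371
371 → 3³ + 7³ + 1³ = 27 + 343 + 1 = 371  — 371 repeats.
That took 7 steps.

7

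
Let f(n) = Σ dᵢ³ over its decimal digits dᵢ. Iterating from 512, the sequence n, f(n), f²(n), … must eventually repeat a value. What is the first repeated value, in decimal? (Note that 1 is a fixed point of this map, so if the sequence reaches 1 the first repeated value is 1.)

371

512 → 5³ + 1³ + 2³ = 125 + 1 + 8 = 134
134 → 1³ + 3³ + 4³ = 1 + 27 + 64 = 92
92 → 9³ + 2³ = 729 + 8 = 737
737 → 7³ + 3³ + 7³ = 343 + 27 + 343 = 713
713 → 7³ + 1³ + 3³ = 343 + 1 + 27 = 371
371 → 3³ + 7³ + 1³ = 27 + 343 + 1 = 371  — 371 already appeared earlier.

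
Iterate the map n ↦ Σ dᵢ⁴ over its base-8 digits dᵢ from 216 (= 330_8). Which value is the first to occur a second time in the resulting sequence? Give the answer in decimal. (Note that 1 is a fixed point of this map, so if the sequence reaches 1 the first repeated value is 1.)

1

216 = (3,3,0)_8 → 3⁴ + 3⁴ + 0⁴ = 162
162 = (2,4,2)_8 → 2⁴ + 4⁴ + 2⁴ = 288
288 = (4,4,0)_8 → 4⁴ + 4⁴ + 0⁴ = 512
512 = (1,0,0,0)_8 → 1⁴ + 0⁴ + 0⁴ + 0⁴ = 1  — reached the fixed point 1.
1 → 1, so 1 is the first repeated value.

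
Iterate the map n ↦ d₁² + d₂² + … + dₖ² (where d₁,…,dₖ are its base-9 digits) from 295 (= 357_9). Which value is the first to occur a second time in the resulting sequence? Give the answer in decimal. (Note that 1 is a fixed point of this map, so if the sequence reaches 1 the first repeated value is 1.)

53

295 = (3,5,7)_9 → 3² + 5² + 7² = 9 + 25 + 49 = 83
83 = (1,0,2)_9 → 1² + 0² + 2² = 1 + 0 + 4 = 5
5 = (5)_9 → 5² = 25
25 = (2,7)_9 → 2² + 7² = 4 + 49 = 53
53 = (5,8)_9 → 5² + 8² = 25 + 64 = 89
89 = (1,0,8)_9 → 1² + 0² + 8² = 1 + 0 + 64 = 65
65 = (7,2)_9 → 7² + 2² = 49 + 4 = 53  — 53 already appeared earlier.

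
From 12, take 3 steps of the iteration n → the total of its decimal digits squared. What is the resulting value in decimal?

29

12 → 5
5 → 25
25 → 29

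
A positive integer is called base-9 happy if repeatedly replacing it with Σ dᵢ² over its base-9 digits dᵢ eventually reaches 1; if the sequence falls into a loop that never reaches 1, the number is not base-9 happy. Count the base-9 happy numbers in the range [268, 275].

268: 268 → 62 → 100 → 6 → 36 → 16 → 50 → 50  — not base-9 happy
269: 269 → 77 → 89 → 65 → 53 → 89  — not base-9 happy
270: 270 → 18 → 4 → 16 → 50 → 50  — not base-9 happy
271: 271 → 19 → 5 → 25 → 53 → 89 → 65 → 53  — not base-9 happy
272: 272 → 22 → 20 → 8 → 64 → 50 → 50  — not base-9 happy
273: 273 → 27 → 9 → 1  — base-9 happy
274: 274 → 34 → 58 → 52 → 74 → 68 → 74  — not base-9 happy
275: 275 → 43 → 65 → 53 → 89 → 65  — not base-9 happy
base-9 happy: 273

1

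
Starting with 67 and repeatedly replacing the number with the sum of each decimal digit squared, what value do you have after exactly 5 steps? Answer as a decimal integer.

20

67 → 6² + 7² = 85
85 → 8² + 5² = 89
89 → 8² + 9² = 145
145 → 1² + 4² + 5² = 42
42 → 4² + 2² = 20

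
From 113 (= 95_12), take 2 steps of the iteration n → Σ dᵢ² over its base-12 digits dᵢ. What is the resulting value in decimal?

164

113 = (9,5)_12 → 106
106 = (8,10)_12 → 164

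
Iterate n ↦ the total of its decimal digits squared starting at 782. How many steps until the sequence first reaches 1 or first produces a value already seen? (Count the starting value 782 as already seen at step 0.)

13

782 → 7² + 8² + 2² = 117
117 → 1² + 1² + 7² = 51
51 → 5² + 1² = 26
26 → 2² + 6² = 40
40 → 4² + 0² = 16
16 → 1² + 6² = 37
37 → 3² + 7² = 58
58 → 5² + 8² = 89
89 → 8² + 9² = 145
145 → 1² + 4² + 5² = 42
42 → 4² + 2² = 20
20 → 2² + 0² = 4
4 → 4² = 16  — 16 repeats.
That took 13 steps.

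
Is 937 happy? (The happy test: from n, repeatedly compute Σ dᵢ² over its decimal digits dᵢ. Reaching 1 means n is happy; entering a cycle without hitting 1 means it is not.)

937 → 9² + 3² + 7² = 81 + 9 + 49 = 139
139 → 1² + 3² + 9² = 1 + 9 + 81 = 91
91 → 9² + 1² = 81 + 1 = 82
82 → 8² + 2² = 64 + 4 = 68
68 → 6² + 8² = 36 + 64 = 100
100 → 1² + 0² + 0² = 1 + 0 + 0 = 1  — reached 1.

happy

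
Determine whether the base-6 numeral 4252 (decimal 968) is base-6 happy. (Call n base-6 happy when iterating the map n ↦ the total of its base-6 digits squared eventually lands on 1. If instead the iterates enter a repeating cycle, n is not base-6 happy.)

968 = (4,2,5,2)_6 → 4² + 2² + 5² + 2² = 49
49 = (1,2,1)_6 → 1² + 2² + 1² = 6
6 = (1,0)_6 → 1² + 0² = 1  — reached 1.

base-6 happy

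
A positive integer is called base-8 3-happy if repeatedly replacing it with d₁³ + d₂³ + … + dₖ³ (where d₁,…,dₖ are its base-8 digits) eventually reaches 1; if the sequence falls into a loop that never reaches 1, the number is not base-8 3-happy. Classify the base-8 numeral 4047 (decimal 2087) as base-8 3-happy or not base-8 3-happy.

not base-8 3-happy

2087 = (4,0,4,7)_8 → 4³ + 0³ + 4³ + 7³ = 471
471 = (7,2,7)_8 → 7³ + 2³ + 7³ = 694
694 = (1,2,6,6)_8 → 1³ + 2³ + 6³ + 6³ = 441
441 = (6,7,1)_8 → 6³ + 7³ + 1³ = 560
560 = (1,0,6,0)_8 → 1³ + 0³ + 6³ + 0³ = 217
217 = (3,3,1)_8 → 3³ + 3³ + 1³ = 55
55 = (6,7)_8 → 6³ + 7³ = 559
559 = (1,0,5,7)_8 → 1³ + 0³ + 5³ + 7³ = 469
469 = (7,2,5)_8 → 7³ + 2³ + 5³ = 476
476 = (7,3,4)_8 → 7³ + 3³ + 4³ = 434
434 = (6,6,2)_8 → 6³ + 6³ + 2³ = 440
440 = (6,7,0)_8 → 6³ + 7³ + 0³ = 559  — 559 already seen; the sequence cycles without reaching 1.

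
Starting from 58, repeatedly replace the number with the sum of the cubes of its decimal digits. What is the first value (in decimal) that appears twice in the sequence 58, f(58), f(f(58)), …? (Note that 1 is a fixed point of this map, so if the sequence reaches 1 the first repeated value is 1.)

370

58 → 637
637 → 586
586 → 853
853 → 664
664 → 496
496 → 1009
1009 → 730
730 → 370
370 → 370  — 370 already appeared earlier.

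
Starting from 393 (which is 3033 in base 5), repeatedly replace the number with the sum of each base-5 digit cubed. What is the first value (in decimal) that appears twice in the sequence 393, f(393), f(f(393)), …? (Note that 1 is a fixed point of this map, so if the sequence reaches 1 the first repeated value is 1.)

393 = (3,0,3,3)_5 → 3³ + 0³ + 3³ + 3³ = 81
81 = (3,1,1)_5 → 3³ + 1³ + 1³ = 29
29 = (1,0,4)_5 → 1³ + 0³ + 4³ = 65
65 = (2,3,0)_5 → 2³ + 3³ + 0³ = 35
35 = (1,2,0)_5 → 1³ + 2³ + 0³ = 9
9 = (1,4)_5 → 1³ + 4³ = 65  — 65 already appeared earlier.

65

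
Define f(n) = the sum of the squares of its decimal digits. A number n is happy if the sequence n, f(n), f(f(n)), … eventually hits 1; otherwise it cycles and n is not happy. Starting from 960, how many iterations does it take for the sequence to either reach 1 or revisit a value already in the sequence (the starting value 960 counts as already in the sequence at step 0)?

960 → 9² + 6² + 0² = 117
117 → 1² + 1² + 7² = 51
51 → 5² + 1² = 26
26 → 2² + 6² = 40
40 → 4² + 0² = 16
16 → 1² + 6² = 37
37 → 3² + 7² = 58
58 → 5² + 8² = 89
89 → 8² + 9² = 145
145 → 1² + 4² + 5² = 42
42 → 4² + 2² = 20
20 → 2² + 0² = 4
4 → 4² = 16  — 16 repeats.
That took 13 steps.

13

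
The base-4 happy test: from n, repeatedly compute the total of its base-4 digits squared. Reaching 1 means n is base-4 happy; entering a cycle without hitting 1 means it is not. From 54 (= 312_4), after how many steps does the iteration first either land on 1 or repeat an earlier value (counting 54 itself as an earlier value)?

6

54 = (3,1,2)_4 → 3² + 1² + 2² = 9 + 1 + 4 = 14
14 = (3,2)_4 → 3² + 2² = 9 + 4 = 13
13 = (3,1)_4 → 3² + 1² = 9 + 1 = 10
10 = (2,2)_4 → 2² + 2² = 4 + 4 = 8
8 = (2,0)_4 → 2² + 0² = 4 + 0 = 4
4 = (1,0)_4 → 1² + 0² = 1 + 0 = 1  — reached 1.
That took 6 steps.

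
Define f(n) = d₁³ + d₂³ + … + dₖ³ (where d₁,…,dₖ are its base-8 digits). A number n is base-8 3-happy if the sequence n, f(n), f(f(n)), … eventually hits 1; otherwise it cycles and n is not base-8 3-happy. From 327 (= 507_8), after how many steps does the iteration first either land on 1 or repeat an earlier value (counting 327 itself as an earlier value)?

327 = (5,0,7)_8 → 5³ + 0³ + 7³ = 468
468 = (7,2,4)_8 → 7³ + 2³ + 4³ = 415
415 = (6,3,7)_8 → 6³ + 3³ + 7³ = 586
586 = (1,1,1,2)_8 → 1³ + 1³ + 1³ + 2³ = 11
11 = (1,3)_8 → 1³ + 3³ = 28
28 = (3,4)_8 → 3³ + 4³ = 91
91 = (1,3,3)_8 → 1³ + 3³ + 3³ = 55
55 = (6,7)_8 → 6³ + 7³ = 559
559 = (1,0,5,7)_8 → 1³ + 0³ + 5³ + 7³ = 469
469 = (7,2,5)_8 → 7³ + 2³ + 5³ = 476
476 = (7,3,4)_8 → 7³ + 3³ + 4³ = 434
434 = (6,6,2)_8 → 6³ + 6³ + 2³ = 440
440 = (6,7,0)_8 → 6³ + 7³ + 0³ = 559  — 559 repeats.
That took 13 steps.

13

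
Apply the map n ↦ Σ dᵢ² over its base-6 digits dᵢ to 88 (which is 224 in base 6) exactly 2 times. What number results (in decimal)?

88 = (2,2,4)_6 → 2² + 2² + 4² = 4 + 4 + 16 = 24
24 = (4,0)_6 → 4² + 0² = 16 + 0 = 16

16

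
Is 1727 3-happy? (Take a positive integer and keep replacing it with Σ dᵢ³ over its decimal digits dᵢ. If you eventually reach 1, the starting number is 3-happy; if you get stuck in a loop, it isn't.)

not 3-happy

1727 → 1³ + 7³ + 2³ + 7³ = 695
695 → 6³ + 9³ + 5³ = 1070
1070 → 1³ + 0³ + 7³ + 0³ = 344
344 → 3³ + 4³ + 4³ = 155
155 → 1³ + 5³ + 5³ = 251
251 → 2³ + 5³ + 1³ = 134
134 → 1³ + 3³ + 4³ = 92
92 → 9³ + 2³ = 737
737 → 7³ + 3³ + 7³ = 713
713 → 7³ + 1³ + 3³ = 371
371 → 3³ + 7³ + 1³ = 371  — 371 already seen; the sequence cycles without reaching 1.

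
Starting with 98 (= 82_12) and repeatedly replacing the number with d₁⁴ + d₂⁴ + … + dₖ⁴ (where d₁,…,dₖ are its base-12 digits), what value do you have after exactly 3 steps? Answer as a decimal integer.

418

98 = (8,2)_12 → 8⁴ + 2⁴ = 4096 + 16 = 4112
4112 = (2,4,6,8)_12 → 2⁴ + 4⁴ + 6⁴ + 8⁴ = 16 + 256 + 1296 + 4096 = 5664
5664 = (3,3,4,0)_12 → 3⁴ + 3⁴ + 4⁴ + 0⁴ = 81 + 81 + 256 + 0 = 418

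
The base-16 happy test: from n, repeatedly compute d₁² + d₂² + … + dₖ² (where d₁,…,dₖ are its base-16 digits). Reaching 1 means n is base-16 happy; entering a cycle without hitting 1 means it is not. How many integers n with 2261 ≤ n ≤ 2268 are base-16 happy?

1

2261: 2261 → 258 → 5 → 25 → 82 → 29 → 170 → 200 → 208 → 169 → 181 → 146 → 85 → 50 → 13 → 169  (repeats 169)
2262: 2262 → 269 → 170 → 200 → 208 → 169 → 181 → 146 → 85 → 50 → 13 → 169  (repeats 169)
2263: 2263 → 282 → 102 → 72 → 80 → 25 → 82 → 29 → 170 → 200 → 208 → 169 → 181 → 146 → 85 → 50 → 13 → 169  (repeats 169)
2264: 2264 → 297 → 86 → 61 → 178 → 125 → 218 → 269 → 170 → 200 → 208 → 169 → 181 → 146 → 85 → 50 → 13 → 169  (repeats 169)
2265: 2265 → 314 → 110 → 232 → 260 → 17 → 2 → 4 → 16 → 1  (reaches 1)
2266: 2266 → 333 → 186 → 221 → 338 → 30 → 197 → 169 → 181 → 146 → 85 → 50 → 13 → 169  (repeats 169)
2267: 2267 → 354 → 41 → 85 → 50 → 13 → 169 → 181 → 146 → 85  (repeats 85)
2268: 2268 → 377 → 131 → 73 → 97 → 37 → 29 → 170 → 200 → 208 → 169 → 181 → 146 → 85 → 50 → 13 → 169  (repeats 169)
base-16 happy: 2265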